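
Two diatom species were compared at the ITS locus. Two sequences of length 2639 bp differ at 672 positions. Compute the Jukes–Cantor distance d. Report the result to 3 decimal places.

p = 672/2639 ≈ 0.254642.
d = −(3/4) ln(1 − 4p/3) = −0.75 ln(1 − 0.339523) = −0.75 ln(0.660477)
  = −0.75 × (-0.414793) = 0.311095 substitutions/site.

0.311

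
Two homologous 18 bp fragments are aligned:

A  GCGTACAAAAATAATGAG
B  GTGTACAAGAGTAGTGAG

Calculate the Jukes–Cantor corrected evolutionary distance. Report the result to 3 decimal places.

The sequences differ at 4 of 18 sites (2, 9, 11, 14), so p = 4/18 ≈ 0.222222.
d = −(3/4) ln(1 − 4p/3) = −0.75 ln(1 − 0.296296) = −0.75 ln(0.703704)
  = −0.75 × (-0.351397) = 0.263548 substitutions/site.

0.264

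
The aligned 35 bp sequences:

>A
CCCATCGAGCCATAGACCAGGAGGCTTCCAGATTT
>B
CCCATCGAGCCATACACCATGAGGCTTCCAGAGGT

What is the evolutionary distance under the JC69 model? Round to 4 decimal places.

0.1240

The sequences differ at 4 of 35 sites (15, 20, 33, 34), so p = 4/35 ≈ 0.114286.
d = −(3/4) ln(1 − 4p/3) = −0.75 ln(1 − 0.152381) = −0.75 ln(0.847619)
  = −0.75 × (-0.165324) = 0.123993 substitutions/site.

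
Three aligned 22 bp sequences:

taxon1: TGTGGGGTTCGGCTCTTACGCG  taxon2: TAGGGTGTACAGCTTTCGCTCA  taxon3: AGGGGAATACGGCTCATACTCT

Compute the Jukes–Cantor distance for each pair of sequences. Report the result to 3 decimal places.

taxon1–taxon2: 10/22 sites differ → p ≈ 0.454545, d = −0.75 ln(1 − 0.60606) = 0.698667 ≈ 0.699.
taxon1–taxon3: 8/22 sites differ → p ≈ 0.363636, d = −0.75 ln(1 − 0.484848) = 0.497470 ≈ 0.497.
taxon2–taxon3: 10/22 sites differ → p ≈ 0.454545, d = −0.75 ln(1 − 0.60606) = 0.698667 ≈ 0.699.

d(taxon1,taxon2) = 0.699, d(taxon1,taxon3) = 0.497, d(taxon2,taxon3) = 0.699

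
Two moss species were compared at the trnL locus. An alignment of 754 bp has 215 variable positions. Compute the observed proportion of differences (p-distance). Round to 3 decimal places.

p = 215/754 = 0.285145… ≈ 0.285 (to 3 d.p.).

0.285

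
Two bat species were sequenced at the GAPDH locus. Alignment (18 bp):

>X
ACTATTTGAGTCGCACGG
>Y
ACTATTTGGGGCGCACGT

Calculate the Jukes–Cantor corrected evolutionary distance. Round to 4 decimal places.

The sequences differ at 3 of 18 sites (9, 11, 18), so p = 3/18 ≈ 0.166667.
d = −(3/4) ln(1 − 4p/3) = −0.75 ln(1 − 0.222223) = −0.75 ln(0.777777)
  = −0.75 × (-0.251315) = 0.188486 substitutions/site.

0.1885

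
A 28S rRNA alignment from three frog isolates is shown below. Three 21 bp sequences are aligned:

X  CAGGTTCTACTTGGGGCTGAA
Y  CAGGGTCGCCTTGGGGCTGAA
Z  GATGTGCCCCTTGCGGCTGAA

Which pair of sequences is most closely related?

X and Y

X–Y: 3/21 differ, p = 0.143, d = 0.158.
X–Z: 6/21 differ, p = 0.286, d = 0.360.
Y–Z: 6/21 differ, p = 0.286, d = 0.360.
The smallest distance is between X and Y.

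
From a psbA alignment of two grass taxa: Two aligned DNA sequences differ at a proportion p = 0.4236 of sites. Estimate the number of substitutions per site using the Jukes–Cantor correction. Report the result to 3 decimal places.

0.624

d = −(3/4) ln(1 − 4p/3) = −0.75 ln(1 − 0.5648) = −0.75 ln(0.4352)
  = −0.75 × (-0.831950) = 0.623963 substitutions/site.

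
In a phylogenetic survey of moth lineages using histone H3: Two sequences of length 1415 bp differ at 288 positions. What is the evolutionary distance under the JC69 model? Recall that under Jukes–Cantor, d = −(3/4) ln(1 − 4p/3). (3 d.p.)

0.237

p = 288/1415 ≈ 0.203534.
d = −(3/4) ln(1 − 4p/3) = −0.75 ln(1 − 0.271379) = −0.75 ln(0.728621)
  = −0.75 × (-0.316602) = 0.237452 substitutions/site.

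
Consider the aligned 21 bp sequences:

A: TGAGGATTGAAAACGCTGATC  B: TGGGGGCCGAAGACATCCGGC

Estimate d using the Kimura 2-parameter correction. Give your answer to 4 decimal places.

Of 21 sites, 9 differences are transitions and 2 are transversions, so P = 9/21 ≈ 0.428571 and Q = 2/21 ≈ 0.095238.
Under the Kimura two-parameter model, d = −½ ln(1 − 2P − Q) − ¼ ln(1 − 2Q).
1 − 2P − Q = 0.04762, giving −½ ln(0.04762) = 1.522251.
1 − 2Q = 0.809524, giving −¼ ln(0.809524) = 0.052827.
d = 1.522251 + 0.052827 = 1.575078.

1.5751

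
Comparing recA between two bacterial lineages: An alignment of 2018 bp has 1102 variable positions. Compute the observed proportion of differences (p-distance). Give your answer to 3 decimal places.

p = 1102/2018 = 0.546085… ≈ 0.546 (to 3 d.p.).

0.546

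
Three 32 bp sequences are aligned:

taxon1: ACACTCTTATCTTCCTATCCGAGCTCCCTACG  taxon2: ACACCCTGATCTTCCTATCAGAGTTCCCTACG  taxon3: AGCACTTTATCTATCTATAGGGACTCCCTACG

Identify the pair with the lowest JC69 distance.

taxon1 and taxon2

taxon1–taxon2: 4/32 differ, p = 0.125, d = 0.137.
taxon1–taxon3: 11/32 differ, p = 0.344, d = 0.460.
taxon2–taxon3: 12/32 differ, p = 0.375, d = 0.520.
The smallest distance is between taxon1 and taxon2.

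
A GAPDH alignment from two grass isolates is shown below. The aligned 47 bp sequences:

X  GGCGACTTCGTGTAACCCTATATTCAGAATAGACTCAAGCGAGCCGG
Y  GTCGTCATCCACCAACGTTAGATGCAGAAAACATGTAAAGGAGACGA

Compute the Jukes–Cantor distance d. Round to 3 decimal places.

0.628

The sequences differ at 20 of 47 sites, so p = 20/47 ≈ 0.425532.
d = −(3/4) ln(1 − 4p/3) = −0.75 ln(1 − 0.567376) = −0.75 ln(0.432624)
  = −0.75 × (-0.837886) = 0.628415 substitutions/site.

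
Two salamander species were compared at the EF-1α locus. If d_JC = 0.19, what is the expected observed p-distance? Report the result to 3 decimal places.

p = (3/4)(1 − e^(−4d/3)) = 0.75 × (1 − e^(-0.253333)) = 0.75 × (1 − 0.776209) = 0.167843.

0.168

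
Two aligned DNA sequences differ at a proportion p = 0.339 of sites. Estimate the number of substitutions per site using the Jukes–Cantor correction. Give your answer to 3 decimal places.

d = −(3/4) ln(1 − 4p/3) = −0.75 ln(1 − 0.452) = −0.75 ln(0.548)
  = −0.75 × (-0.601480) = 0.451110 substitutions/site.

0.451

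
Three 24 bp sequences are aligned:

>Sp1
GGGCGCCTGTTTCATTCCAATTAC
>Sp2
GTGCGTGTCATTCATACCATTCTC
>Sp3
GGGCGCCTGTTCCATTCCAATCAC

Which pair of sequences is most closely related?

Sp1 and Sp3

Sp1–Sp2: 9/24 differ, p = 0.375, d = 0.520.
Sp1–Sp3: 2/24 differ, p = 0.083, d = 0.088.
Sp2–Sp3: 9/24 differ, p = 0.375, d = 0.520.
The smallest distance is between Sp1 and Sp3.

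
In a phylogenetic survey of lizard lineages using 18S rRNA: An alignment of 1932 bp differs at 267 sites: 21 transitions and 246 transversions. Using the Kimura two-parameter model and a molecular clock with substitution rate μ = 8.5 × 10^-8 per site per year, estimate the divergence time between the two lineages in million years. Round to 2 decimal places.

0.91

P = 21/1932 ≈ 0.01087 and Q = 246/1932 ≈ 0.127329.
Under the Kimura two-parameter model, d = −½ ln(1 − 2P − Q) − ¼ ln(1 − 2Q).
1 − 2P − Q = 0.850931, giving −½ ln(0.850931) = 0.080712.
1 − 2Q = 0.745342, giving −¼ ln(0.745342) = 0.073478.
d = 0.080712 + 0.073478 = 0.154190.
Under a molecular clock d = 2μt, so t = d/(2μ) = 0.154190 / (2 × 8.5 × 10^-8) = 0.91 million years.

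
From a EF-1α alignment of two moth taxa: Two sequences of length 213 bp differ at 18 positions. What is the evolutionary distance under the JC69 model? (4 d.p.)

0.0897

p = 18/213 ≈ 0.084507.
d = −(3/4) ln(1 − 4p/3) = −0.75 ln(1 − 0.112676) = −0.75 ln(0.887324)
  = −0.75 × (-0.119545) = 0.089659 substitutions/site.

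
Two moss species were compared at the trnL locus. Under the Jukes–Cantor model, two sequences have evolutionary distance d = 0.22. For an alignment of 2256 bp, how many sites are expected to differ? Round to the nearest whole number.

430

Invert JC69: p = (3/4)(1 − e^(−4d/3)) = 0.75 × (1 − e^(-0.293333)) = 0.75 × (1 − 0.745774) = 0.190670.
Expected differing sites = pL ≈ 0.190670 × 2256 = 430.15152 ≈ 430.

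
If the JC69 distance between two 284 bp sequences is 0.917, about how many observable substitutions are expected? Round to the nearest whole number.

150

Invert JC69: p = (3/4)(1 − e^(−4d/3)) = 0.75 × (1 − e^(-1.222667)) = 0.75 × (1 − 0.294444) = 0.529167.
Expected differing sites = pL ≈ 0.529167 × 284 = 150.283428 ≈ 150.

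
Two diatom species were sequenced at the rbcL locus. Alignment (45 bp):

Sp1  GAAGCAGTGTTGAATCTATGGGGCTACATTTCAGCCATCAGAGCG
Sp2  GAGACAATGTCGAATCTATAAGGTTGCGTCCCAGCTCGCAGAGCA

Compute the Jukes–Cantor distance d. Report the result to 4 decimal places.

0.4408

The sequences differ at 15 of 45 sites, so p = 15/45 ≈ 0.333333.
d = −(3/4) ln(1 − 4p/3) = −0.75 ln(1 − 0.444444) = −0.75 ln(0.555556)
  = −0.75 × (-0.587786) = 0.440840 substitutions/site.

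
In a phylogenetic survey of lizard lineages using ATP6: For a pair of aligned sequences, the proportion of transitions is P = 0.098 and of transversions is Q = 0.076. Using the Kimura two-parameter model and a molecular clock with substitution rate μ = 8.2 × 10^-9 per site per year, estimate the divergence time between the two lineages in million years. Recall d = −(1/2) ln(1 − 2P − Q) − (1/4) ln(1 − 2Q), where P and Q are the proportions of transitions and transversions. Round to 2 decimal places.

12.19

Under the Kimura two-parameter model, d = −½ ln(1 − 2P − Q) − ¼ ln(1 − 2Q).
1 − 2P − Q = 0.728, giving −½ ln(0.728) = 0.158727.
1 − 2Q = 0.848, giving −¼ ln(0.848) = 0.041219.
d = 0.158727 + 0.041219 = 0.199946.
Under a molecular clock d = 2μt, so t = d/(2μ) = 0.199946 / (2 × 8.2 × 10^-9) = 12.19 million years.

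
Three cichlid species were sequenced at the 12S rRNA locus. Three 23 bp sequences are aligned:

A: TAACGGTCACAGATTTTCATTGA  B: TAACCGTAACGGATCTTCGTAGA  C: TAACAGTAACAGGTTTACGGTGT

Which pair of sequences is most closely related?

A–B: 6/23 differ, p = 0.261, d = 0.321.
A–C: 7/23 differ, p = 0.304, d = 0.390.
B–C: 8/23 differ, p = 0.348, d = 0.467.
The smallest distance is between A and B.

A and B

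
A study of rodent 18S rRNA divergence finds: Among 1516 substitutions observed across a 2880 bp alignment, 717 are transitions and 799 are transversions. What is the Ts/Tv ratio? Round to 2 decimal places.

R = 717/799 = 0.897371… ≈ 0.90 (to 2 d.p.).

0.90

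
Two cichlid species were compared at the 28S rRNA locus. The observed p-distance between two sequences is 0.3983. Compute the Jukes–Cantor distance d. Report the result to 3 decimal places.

d = −(3/4) ln(1 − 4p/3) = −0.75 ln(1 − 0.531067) = −0.75 ln(0.468933)
  = −0.75 × (-0.757295) = 0.567971 substitutions/site.

0.568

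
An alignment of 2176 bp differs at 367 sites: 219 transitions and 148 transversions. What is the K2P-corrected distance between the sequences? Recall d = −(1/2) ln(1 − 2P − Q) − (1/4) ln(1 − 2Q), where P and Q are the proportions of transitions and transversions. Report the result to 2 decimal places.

0.19

P = 219/2176 ≈ 0.100643 and Q = 148/2176 ≈ 0.068015.
Under the Kimura two-parameter model, d = −½ ln(1 − 2P − Q) − ¼ ln(1 − 2Q).
1 − 2P − Q = 0.730699, giving −½ ln(0.730699) = 0.156877.
1 − 2Q = 0.86397, giving −¼ ln(0.86397) = 0.036554.
d = 0.156877 + 0.036554 = 0.193431.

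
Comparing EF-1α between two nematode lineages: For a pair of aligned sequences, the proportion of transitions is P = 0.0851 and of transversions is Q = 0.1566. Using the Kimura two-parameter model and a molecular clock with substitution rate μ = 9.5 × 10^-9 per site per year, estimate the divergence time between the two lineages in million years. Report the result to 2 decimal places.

15.36

Under the Kimura two-parameter model, d = −½ ln(1 − 2P − Q) − ¼ ln(1 − 2Q).
1 − 2P − Q = 0.6732, giving −½ ln(0.6732) = 0.197856.
1 − 2Q = 0.6868, giving −¼ ln(0.6868) = 0.093928.
d = 0.197856 + 0.093928 = 0.291784.
Under a molecular clock d = 2μt, so t = d/(2μ) = 0.291784 / (2 × 9.5 × 10^-9) = 15.36 million years.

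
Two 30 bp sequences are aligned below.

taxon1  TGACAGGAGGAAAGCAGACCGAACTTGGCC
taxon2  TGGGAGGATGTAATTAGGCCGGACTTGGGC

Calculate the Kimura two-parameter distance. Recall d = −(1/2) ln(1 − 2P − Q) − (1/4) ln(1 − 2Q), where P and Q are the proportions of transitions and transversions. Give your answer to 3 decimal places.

Of 30 sites, 4 differences are transitions and 5 are transversions, so P = 4/30 ≈ 0.133333 and Q = 5/30 ≈ 0.166667.
Under the Kimura two-parameter model, d = −½ ln(1 − 2P − Q) − ¼ ln(1 − 2Q).
1 − 2P − Q = 0.566667, giving −½ ln(0.566667) = 0.283992.
1 − 2Q = 0.666666, giving −¼ ln(0.666666) = 0.101367.
d = 0.283992 + 0.101367 = 0.385359.

0.385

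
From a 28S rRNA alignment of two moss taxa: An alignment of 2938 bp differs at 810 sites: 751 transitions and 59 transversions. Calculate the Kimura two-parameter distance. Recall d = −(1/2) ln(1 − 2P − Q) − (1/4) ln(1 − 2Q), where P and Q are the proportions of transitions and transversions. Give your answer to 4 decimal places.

0.3892

P = 751/2938 ≈ 0.255616 and Q = 59/2938 ≈ 0.020082.
Under the Kimura two-parameter model, d = −½ ln(1 − 2P − Q) − ¼ ln(1 − 2Q).
1 − 2P − Q = 0.468686, giving −½ ln(0.468686) = 0.378911.
1 − 2Q = 0.959836, giving −¼ ln(0.959836) = 0.010248.
d = 0.378911 + 0.010248 = 0.389159.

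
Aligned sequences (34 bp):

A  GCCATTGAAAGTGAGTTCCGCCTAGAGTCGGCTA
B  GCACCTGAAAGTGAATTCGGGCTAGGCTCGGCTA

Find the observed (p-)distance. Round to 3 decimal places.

The sequences differ at 8 of 34 positions (sites 3, 4, 5, 15, 19, 21, 26, 27).
p = 8/34 = 0.235294… ≈ 0.235 (to 3 d.p.).

0.235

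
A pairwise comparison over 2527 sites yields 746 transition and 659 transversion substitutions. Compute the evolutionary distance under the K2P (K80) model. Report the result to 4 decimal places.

1.1369

P = 746/2527 ≈ 0.295212 and Q = 659/2527 ≈ 0.260784.
Under the Kimura two-parameter model, d = −½ ln(1 − 2P − Q) − ¼ ln(1 − 2Q).
1 − 2P − Q = 0.148792, giving −½ ln(0.148792) = 0.952603.
1 − 2Q = 0.478432, giving −¼ ln(0.478432) = 0.184310.
d = 0.952603 + 0.184310 = 1.136913.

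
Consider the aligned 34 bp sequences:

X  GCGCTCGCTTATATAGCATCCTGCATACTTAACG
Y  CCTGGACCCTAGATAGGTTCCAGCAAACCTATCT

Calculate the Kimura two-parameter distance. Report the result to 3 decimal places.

Of 34 sites, 2 differences are transitions and 13 are transversions, so P = 2/34 ≈ 0.058824 and Q = 13/34 ≈ 0.382353.
Under the Kimura two-parameter model, d = −½ ln(1 − 2P − Q) − ¼ ln(1 − 2Q).
1 − 2P − Q = 0.499999, giving −½ ln(0.499999) = 0.346575.
1 − 2Q = 0.235294, giving −¼ ln(0.235294) = 0.361730.
d = 0.346575 + 0.361730 = 0.708305.

0.708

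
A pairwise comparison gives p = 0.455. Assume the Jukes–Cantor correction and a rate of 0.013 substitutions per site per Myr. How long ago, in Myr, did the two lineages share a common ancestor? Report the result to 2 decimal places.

26.92

d = −(3/4) ln(1 − 4p/3) = −0.75 ln(1 − 0.606667) = −0.75 ln(0.393333)
  = −0.75 × (-0.933099) = 0.699824 substitutions/site.
Under a molecular clock d = 2μt, so t = d/(2μ) = 0.699824 / (2 × 0.013) = 26.92 Myr.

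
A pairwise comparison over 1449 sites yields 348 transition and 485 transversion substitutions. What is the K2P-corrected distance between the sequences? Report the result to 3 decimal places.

1.121

P = 348/1449 ≈ 0.240166 and Q = 485/1449 ≈ 0.334714.
Under the Kimura two-parameter model, d = −½ ln(1 − 2P − Q) − ¼ ln(1 − 2Q).
1 − 2P − Q = 0.184954, giving −½ ln(0.184954) = 0.843824.
1 − 2Q = 0.330572, giving −¼ ln(0.330572) = 0.276733.
d = 0.843824 + 0.276733 = 1.120557.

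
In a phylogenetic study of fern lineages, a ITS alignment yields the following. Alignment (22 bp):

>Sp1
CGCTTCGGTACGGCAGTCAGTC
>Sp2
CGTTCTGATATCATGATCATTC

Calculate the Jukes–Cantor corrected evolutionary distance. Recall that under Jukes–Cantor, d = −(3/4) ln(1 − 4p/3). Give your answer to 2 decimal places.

The sequences differ at 11 of 22 sites, so p = 11/22 = 0.5.
d = −(3/4) ln(1 − 4p/3) = −0.75 ln(1 − 0.666667) = −0.75 ln(0.333333)
  = −0.75 × (-1.098613) = 0.823960 substitutions/site.

0.82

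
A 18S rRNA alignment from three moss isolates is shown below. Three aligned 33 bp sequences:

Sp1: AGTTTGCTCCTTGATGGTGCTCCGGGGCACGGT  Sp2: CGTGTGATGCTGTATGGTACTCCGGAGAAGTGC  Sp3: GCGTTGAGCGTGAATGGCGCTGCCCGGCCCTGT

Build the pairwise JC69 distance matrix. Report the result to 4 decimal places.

d(Sp1,Sp2) = 0.4975, d(Sp1,Sp3) = 0.6254, d(Sp2,Sp3) = 0.9745

Sp1–Sp2: 12/33 sites differ → p ≈ 0.363636, d = −0.75 ln(1 − 0.484848) = 0.497470 ≈ 0.4975.
Sp1–Sp3: 14/33 sites differ → p ≈ 0.424242, d = −0.75 ln(1 − 0.565656) = 0.625439 ≈ 0.6254.
Sp2–Sp3: 18/33 sites differ → p ≈ 0.545455, d = −0.75 ln(1 − 0.727273) = 0.974463 ≈ 0.9745.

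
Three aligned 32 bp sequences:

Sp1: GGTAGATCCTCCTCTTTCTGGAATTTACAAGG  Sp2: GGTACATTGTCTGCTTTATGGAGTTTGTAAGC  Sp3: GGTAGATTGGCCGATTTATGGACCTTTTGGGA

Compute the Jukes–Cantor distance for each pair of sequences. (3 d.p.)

Sp1–Sp2: 10/32 sites differ → p = 0.3125, d = −0.75 ln(1 − 0.416667) = 0.404248 ≈ 0.404.
Sp1–Sp3: 13/32 sites differ → p = 0.40625, d = −0.75 ln(1 − 0.541667) = 0.585119 ≈ 0.585.
Sp2–Sp3: 10/32 sites differ → p = 0.3125, d = −0.75 ln(1 − 0.416667) = 0.404248 ≈ 0.404.

d(Sp1,Sp2) = 0.404, d(Sp1,Sp3) = 0.585, d(Sp2,Sp3) = 0.404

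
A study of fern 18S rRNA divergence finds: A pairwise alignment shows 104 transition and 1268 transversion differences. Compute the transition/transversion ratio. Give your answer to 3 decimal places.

0.082

R = 104/1268 = 0.082018… ≈ 0.082 (to 3 d.p.).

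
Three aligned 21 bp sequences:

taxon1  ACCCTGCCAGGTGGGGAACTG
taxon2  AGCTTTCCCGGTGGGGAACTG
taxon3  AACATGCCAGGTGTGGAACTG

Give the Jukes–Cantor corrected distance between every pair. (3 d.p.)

taxon1–taxon2: 4/21 sites differ → p ≈ 0.190476, d = −0.75 ln(1 − 0.253968) = 0.219740 ≈ 0.220.
taxon1–taxon3: 3/21 sites differ → p ≈ 0.142857, d = −0.75 ln(1 − 0.190476) = 0.158482 ≈ 0.158.
taxon2–taxon3: 5/21 sites differ → p ≈ 0.238095, d = −0.75 ln(1 − 0.31746) = 0.286451 ≈ 0.286.

d(taxon1,taxon2) = 0.220, d(taxon1,taxon3) = 0.158, d(taxon2,taxon3) = 0.286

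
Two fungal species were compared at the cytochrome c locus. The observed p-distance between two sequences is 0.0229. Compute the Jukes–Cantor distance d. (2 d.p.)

d = −(3/4) ln(1 − 4p/3) = −0.75 ln(1 − 0.030533) = −0.75 ln(0.969467)
  = −0.75 × (-0.031009) = 0.023257 substitutions/site.

0.02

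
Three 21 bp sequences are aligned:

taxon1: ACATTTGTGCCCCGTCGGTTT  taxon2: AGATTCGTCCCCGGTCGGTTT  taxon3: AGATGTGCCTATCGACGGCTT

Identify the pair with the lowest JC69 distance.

taxon1 and taxon2

taxon1–taxon2: 4/21 differ, p = 0.190, d = 0.220.
taxon1–taxon3: 9/21 differ, p = 0.429, d = 0.635.
taxon2–taxon3: 9/21 differ, p = 0.429, d = 0.635.
The smallest distance is between taxon1 and taxon2.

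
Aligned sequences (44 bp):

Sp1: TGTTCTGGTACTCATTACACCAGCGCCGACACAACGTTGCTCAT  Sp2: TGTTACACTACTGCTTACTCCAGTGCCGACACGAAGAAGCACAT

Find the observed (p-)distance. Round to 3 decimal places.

0.295

The sequences differ at 13 of 44 positions.
p = 13/44 = 0.295454… ≈ 0.295 (to 3 d.p.).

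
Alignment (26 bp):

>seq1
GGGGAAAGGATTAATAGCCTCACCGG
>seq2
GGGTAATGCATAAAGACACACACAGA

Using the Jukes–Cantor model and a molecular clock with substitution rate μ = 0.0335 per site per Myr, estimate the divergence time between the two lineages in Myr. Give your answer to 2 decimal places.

The sequences differ at 10 of 26 sites (4, 7, 9, 12, 15, 17, 18, 20, 24, 26), so p = 10/26 ≈ 0.384615.
d = −(3/4) ln(1 − 4p/3) = −0.75 ln(1 − 0.51282) = −0.75 ln(0.48718)
  = −0.75 × (-0.719122) = 0.539342 substitutions/site.
Under a molecular clock d = 2μt, so t = d/(2μ) = 0.539342 / (2 × 0.0335) = 8.05 Myr.

8.05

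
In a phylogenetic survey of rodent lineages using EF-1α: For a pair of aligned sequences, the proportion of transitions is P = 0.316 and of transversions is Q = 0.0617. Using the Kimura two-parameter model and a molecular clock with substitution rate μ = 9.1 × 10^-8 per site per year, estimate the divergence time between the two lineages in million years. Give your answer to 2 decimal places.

Under the Kimura two-parameter model, d = −½ ln(1 − 2P − Q) − ¼ ln(1 − 2Q).
1 − 2P − Q = 0.3063, giving −½ ln(0.3063) = 0.591595.
1 − 2Q = 0.8766, giving −¼ ln(0.8766) = 0.032926.
d = 0.591595 + 0.032926 = 0.624521.
Under a molecular clock d = 2μt, so t = d/(2μ) = 0.624521 / (2 × 9.1 × 10^-8) = 3.43 million years.

3.43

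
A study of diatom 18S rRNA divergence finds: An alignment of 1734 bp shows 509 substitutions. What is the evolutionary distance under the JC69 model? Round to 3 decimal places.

p = 509/1734 ≈ 0.293541.
d = −(3/4) ln(1 − 4p/3) = −0.75 ln(1 − 0.391388) = −0.75 ln(0.608612)
  = −0.75 × (-0.496574) = 0.372431 substitutions/site.

0.372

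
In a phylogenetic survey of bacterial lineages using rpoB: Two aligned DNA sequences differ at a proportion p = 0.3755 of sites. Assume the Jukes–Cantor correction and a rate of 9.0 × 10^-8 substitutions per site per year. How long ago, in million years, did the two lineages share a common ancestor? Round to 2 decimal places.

d = −(3/4) ln(1 − 4p/3) = −0.75 ln(1 − 0.500667) = −0.75 ln(0.499333)
  = −0.75 × (-0.694482) = 0.520862 substitutions/site.
Under a molecular clock d = 2μt, so t = d/(2μ) = 0.520862 / (2 × 9.0 × 10^-8) = 2.89 million years.

2.89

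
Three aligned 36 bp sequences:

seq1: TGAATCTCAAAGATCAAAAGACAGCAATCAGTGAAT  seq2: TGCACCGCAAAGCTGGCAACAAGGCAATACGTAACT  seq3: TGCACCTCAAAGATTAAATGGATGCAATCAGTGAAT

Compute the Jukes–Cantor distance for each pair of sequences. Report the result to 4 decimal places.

seq1–seq2: 14/36 sites differ → p ≈ 0.388889, d = −0.75 ln(1 − 0.518519) = 0.548166 ≈ 0.5482.
seq1–seq3: 7/36 sites differ → p ≈ 0.194444, d = −0.75 ln(1 − 0.259259) = 0.225078 ≈ 0.2251.
seq2–seq3: 13/36 sites differ → p ≈ 0.361111, d = −0.75 ln(1 − 0.481481) = 0.492584 ≈ 0.4926.

d(seq1,seq2) = 0.5482, d(seq1,seq3) = 0.2251, d(seq2,seq3) = 0.4926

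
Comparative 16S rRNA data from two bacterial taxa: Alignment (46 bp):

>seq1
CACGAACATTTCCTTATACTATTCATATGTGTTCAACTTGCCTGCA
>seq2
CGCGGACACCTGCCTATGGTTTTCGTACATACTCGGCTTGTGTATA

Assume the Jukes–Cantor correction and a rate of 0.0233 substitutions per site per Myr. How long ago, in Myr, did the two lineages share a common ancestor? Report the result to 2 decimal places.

The sequences differ at 20 of 46 sites, so p = 20/46 ≈ 0.434783.
d = −(3/4) ln(1 − 4p/3) = −0.75 ln(1 − 0.579711) = −0.75 ln(0.420289)
  = −0.75 × (-0.866813) = 0.650110 substitutions/site.
Under a molecular clock d = 2μt, so t = d/(2μ) = 0.650110 / (2 × 0.0233) = 13.95 Myr.

13.95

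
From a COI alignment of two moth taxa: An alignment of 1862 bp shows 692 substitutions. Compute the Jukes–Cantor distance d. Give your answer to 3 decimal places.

p = 692/1862 ≈ 0.371643.
d = −(3/4) ln(1 − 4p/3) = −0.75 ln(1 − 0.495524) = −0.75 ln(0.504476)
  = −0.75 × (-0.684235) = 0.513176 substitutions/site.

0.513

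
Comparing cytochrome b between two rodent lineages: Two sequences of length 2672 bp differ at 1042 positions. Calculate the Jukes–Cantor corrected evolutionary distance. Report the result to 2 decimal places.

p = 1042/2672 ≈ 0.38997.
d = −(3/4) ln(1 − 4p/3) = −0.75 ln(1 − 0.51996) = −0.75 ln(0.48004)
  = −0.75 × (-0.733886) = 0.550415 substitutions/site.

0.55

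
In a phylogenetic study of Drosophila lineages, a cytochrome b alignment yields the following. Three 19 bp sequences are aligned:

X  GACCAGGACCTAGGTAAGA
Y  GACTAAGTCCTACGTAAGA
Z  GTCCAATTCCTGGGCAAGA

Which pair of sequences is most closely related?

X and Y

X–Y: 4/19 differ, p = 0.211, d = 0.247.
X–Z: 6/19 differ, p = 0.316, d = 0.410.
Y–Z: 6/19 differ, p = 0.316, d = 0.410.
The smallest distance is between X and Y.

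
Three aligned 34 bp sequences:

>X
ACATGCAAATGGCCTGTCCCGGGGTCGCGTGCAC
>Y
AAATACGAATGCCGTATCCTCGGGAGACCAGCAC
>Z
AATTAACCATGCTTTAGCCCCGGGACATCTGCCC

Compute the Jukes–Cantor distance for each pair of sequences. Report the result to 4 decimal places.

X–Y: 13/34 sites differ → p ≈ 0.382353, d = −0.75 ln(1 − 0.509804) = 0.534712 ≈ 0.5347.
X–Z: 17/34 sites differ → p = 0.5, d = −0.75 ln(1 − 0.666667) = 0.823960 ≈ 0.8240.
Y–Z: 12/34 sites differ → p ≈ 0.352941, d = −0.75 ln(1 − 0.470588) = 0.476991 ≈ 0.4770.

d(X,Y) = 0.5347, d(X,Z) = 0.8240, d(Y,Z) = 0.4770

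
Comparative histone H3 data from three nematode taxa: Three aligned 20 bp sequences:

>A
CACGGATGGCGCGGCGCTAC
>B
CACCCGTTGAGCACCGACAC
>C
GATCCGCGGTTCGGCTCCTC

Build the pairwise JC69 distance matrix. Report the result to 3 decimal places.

A–B: 9/20 sites differ → p = 0.45, d = −0.75 ln(1 − 0.6) = 0.687218 ≈ 0.687.
A–C: 11/20 sites differ → p = 0.55, d = −0.75 ln(1 − 0.733333) = 0.991316 ≈ 0.991.
B–C: 11/20 sites differ → p = 0.55, d = −0.75 ln(1 − 0.733333) = 0.991316 ≈ 0.991.

d(A,B) = 0.687, d(A,C) = 0.991, d(B,C) = 0.991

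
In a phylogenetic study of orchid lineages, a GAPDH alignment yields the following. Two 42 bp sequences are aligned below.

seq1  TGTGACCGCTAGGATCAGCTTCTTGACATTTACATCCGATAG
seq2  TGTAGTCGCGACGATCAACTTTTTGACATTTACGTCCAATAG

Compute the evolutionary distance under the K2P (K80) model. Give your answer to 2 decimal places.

0.26

Of 42 sites, 7 differences are transitions and 2 are transversions, so P = 7/42 ≈ 0.166667 and Q = 2/42 ≈ 0.047619.
Under the Kimura two-parameter model, d = −½ ln(1 − 2P − Q) − ¼ ln(1 − 2Q).
1 − 2P − Q = 0.619047, giving −½ ln(0.619047) = 0.239787.
1 − 2Q = 0.904762, giving −¼ ln(0.904762) = 0.025021.
d = 0.239787 + 0.025021 = 0.264808.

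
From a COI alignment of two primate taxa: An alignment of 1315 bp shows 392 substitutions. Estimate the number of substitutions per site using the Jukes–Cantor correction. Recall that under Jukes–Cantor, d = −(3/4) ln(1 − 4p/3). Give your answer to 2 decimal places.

p = 392/1315 ≈ 0.298099.
d = −(3/4) ln(1 − 4p/3) = −0.75 ln(1 − 0.397465) = −0.75 ln(0.602535)
  = −0.75 × (-0.506610) = 0.379958 substitutions/site.

0.38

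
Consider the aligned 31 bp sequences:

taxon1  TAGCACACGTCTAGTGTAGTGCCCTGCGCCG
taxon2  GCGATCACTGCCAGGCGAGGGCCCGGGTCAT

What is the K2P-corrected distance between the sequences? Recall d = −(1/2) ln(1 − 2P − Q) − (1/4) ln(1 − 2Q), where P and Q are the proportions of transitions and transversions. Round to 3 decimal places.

Of 31 sites, 1 differences are transitions and 15 are transversions, so P = 1/31 ≈ 0.032258 and Q = 15/31 ≈ 0.483871.
Under the Kimura two-parameter model, d = −½ ln(1 − 2P − Q) − ¼ ln(1 − 2Q).
1 − 2P − Q = 0.451613, giving −½ ln(0.451613) = 0.397465.
1 − 2Q = 0.032258, giving −¼ ln(0.032258) = 0.858497.
d = 0.397465 + 0.858497 = 1.255962.

1.256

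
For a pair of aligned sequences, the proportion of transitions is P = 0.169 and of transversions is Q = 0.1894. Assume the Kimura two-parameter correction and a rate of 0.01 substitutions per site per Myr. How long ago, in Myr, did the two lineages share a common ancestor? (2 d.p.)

24.69

Under the Kimura two-parameter model, d = −½ ln(1 − 2P − Q) − ¼ ln(1 − 2Q).
1 − 2P − Q = 0.4726, giving −½ ln(0.4726) = 0.374753.
1 − 2Q = 0.6212, giving −¼ ln(0.6212) = 0.119026.
d = 0.374753 + 0.119026 = 0.493779.
Under a molecular clock d = 2μt, so t = d/(2μ) = 0.493779 / (2 × 0.01) = 24.69 Myr.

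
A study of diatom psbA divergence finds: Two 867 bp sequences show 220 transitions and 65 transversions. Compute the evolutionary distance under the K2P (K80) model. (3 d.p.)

0.477

P = 220/867 ≈ 0.253749 and Q = 65/867 ≈ 0.074971.
Under the Kimura two-parameter model, d = −½ ln(1 − 2P − Q) − ¼ ln(1 − 2Q).
1 − 2P − Q = 0.417531, giving −½ ln(0.417531) = 0.436698.
1 − 2Q = 0.850058, giving −¼ ln(0.850058) = 0.040613.
d = 0.436698 + 0.040613 = 0.477311.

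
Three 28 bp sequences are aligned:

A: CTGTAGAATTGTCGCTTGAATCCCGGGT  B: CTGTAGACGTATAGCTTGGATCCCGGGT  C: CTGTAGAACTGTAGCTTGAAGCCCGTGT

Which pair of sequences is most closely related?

A and C

A–B: 5/28 differ, p = 0.179, d = 0.204.
A–C: 4/28 differ, p = 0.143, d = 0.158.
B–C: 6/28 differ, p = 0.214, d = 0.252.
The smallest distance is between A and C.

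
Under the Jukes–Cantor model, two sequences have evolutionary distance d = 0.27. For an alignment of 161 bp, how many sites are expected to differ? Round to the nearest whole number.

Invert JC69: p = (3/4)(1 − e^(−4d/3)) = 0.75 × (1 − e^(-0.36)) = 0.75 × (1 − 0.697676) = 0.226743.
Expected differing sites = pL ≈ 0.226743 × 161 = 36.505623 ≈ 37.

37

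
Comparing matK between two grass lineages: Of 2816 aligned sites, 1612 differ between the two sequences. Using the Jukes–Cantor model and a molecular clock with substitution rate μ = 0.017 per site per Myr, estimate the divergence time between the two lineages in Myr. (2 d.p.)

p = 1612/2816 ≈ 0.572443.
d = −(3/4) ln(1 − 4p/3) = −0.75 ln(1 − 0.763257) = −0.75 ln(0.236743)
  = −0.75 × (-1.440780) = 1.080585 substitutions/site.
Under a molecular clock d = 2μt, so t = d/(2μ) = 1.080585 / (2 × 0.017) = 31.78 Myr.

31.78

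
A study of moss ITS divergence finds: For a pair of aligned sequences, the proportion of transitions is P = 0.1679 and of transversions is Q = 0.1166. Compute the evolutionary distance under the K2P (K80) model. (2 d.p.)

0.37

Under the Kimura two-parameter model, d = −½ ln(1 − 2P − Q) − ¼ ln(1 − 2Q).
1 − 2P − Q = 0.5476, giving −½ ln(0.5476) = 0.301105.
1 − 2Q = 0.7668, giving −¼ ln(0.7668) = 0.066382.
d = 0.301105 + 0.066382 = 0.367487.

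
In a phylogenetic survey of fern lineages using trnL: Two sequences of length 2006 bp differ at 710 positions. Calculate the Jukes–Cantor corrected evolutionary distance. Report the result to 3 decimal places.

p = 710/2006 ≈ 0.353938.
d = −(3/4) ln(1 − 4p/3) = −0.75 ln(1 − 0.471917) = −0.75 ln(0.528083)
  = −0.75 × (-0.638502) = 0.478877 substitutions/site.

0.479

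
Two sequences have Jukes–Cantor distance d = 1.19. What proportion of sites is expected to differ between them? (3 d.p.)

0.597

p = (3/4)(1 − e^(−4d/3)) = 0.75 × (1 − e^(-1.586667)) = 0.75 × (1 − 0.204606) = 0.596546.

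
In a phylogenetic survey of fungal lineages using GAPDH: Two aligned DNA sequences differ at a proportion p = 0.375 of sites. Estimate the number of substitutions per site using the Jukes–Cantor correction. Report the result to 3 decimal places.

d = −(3/4) ln(1 − 4p/3) = −0.75 ln(1 − 0.5) = −0.75 ln(0.5)
  = −0.75 × (-0.693147) = 0.519860 substitutions/site.

0.520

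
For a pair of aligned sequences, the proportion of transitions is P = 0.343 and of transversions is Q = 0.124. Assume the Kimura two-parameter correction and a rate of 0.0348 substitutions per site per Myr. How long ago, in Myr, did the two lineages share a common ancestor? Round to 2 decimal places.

Under the Kimura two-parameter model, d = −½ ln(1 − 2P − Q) − ¼ ln(1 − 2Q).
1 − 2P − Q = 0.19, giving −½ ln(0.19) = 0.830366.
1 − 2Q = 0.752, giving −¼ ln(0.752) = 0.071255.
d = 0.830366 + 0.071255 = 0.901621.
Under a molecular clock d = 2μt, so t = d/(2μ) = 0.901621 / (2 × 0.0348) = 12.95 Myr.

12.95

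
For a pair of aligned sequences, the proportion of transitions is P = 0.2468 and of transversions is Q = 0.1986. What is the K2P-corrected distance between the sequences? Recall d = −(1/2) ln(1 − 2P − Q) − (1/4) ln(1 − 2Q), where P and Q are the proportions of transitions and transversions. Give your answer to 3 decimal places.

Under the Kimura two-parameter model, d = −½ ln(1 − 2P − Q) − ¼ ln(1 − 2Q).
1 − 2P − Q = 0.3078, giving −½ ln(0.3078) = 0.589153.
1 − 2Q = 0.6028, giving −¼ ln(0.6028) = 0.126542.
d = 0.589153 + 0.126542 = 0.715695.

0.716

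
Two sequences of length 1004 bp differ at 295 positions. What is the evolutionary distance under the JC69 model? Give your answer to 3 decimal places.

p = 295/1004 ≈ 0.293825.
d = −(3/4) ln(1 − 4p/3) = −0.75 ln(1 − 0.391767) = −0.75 ln(0.608233)
  = −0.75 × (-0.497197) = 0.372898 substitutions/site.

0.373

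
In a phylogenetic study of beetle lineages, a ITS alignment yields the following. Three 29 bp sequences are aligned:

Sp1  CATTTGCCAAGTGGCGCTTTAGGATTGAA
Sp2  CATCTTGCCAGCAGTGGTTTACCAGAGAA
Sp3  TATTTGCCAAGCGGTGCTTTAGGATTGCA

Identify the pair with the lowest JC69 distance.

Sp1–Sp2: 12/29 differ, p = 0.414, d = 0.602.
Sp1–Sp3: 4/29 differ, p = 0.138, d = 0.152.
Sp2–Sp3: 12/29 differ, p = 0.414, d = 0.602.
The smallest distance is between Sp1 and Sp3.

Sp1 and Sp3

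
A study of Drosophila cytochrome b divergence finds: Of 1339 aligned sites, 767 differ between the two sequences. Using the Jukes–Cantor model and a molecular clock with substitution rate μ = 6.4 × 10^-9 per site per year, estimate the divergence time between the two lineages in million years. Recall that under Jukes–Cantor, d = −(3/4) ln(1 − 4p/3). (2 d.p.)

84.54

p = 767/1339 ≈ 0.572816.
d = −(3/4) ln(1 − 4p/3) = −0.75 ln(1 − 0.763755) = −0.75 ln(0.236245)
  = −0.75 × (-1.442886) = 1.082165 substitutions/site.
Under a molecular clock d = 2μt, so t = d/(2μ) = 1.082165 / (2 × 6.4 × 10^-9) = 84.54 million years.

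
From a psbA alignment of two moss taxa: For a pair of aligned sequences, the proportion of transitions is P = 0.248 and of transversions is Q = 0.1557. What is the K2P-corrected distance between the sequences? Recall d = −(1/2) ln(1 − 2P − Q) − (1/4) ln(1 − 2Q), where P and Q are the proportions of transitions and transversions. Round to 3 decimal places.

Under the Kimura two-parameter model, d = −½ ln(1 − 2P − Q) − ¼ ln(1 − 2Q).
1 − 2P − Q = 0.3483, giving −½ ln(0.3483) = 0.527346.
1 − 2Q = 0.6886, giving −¼ ln(0.6886) = 0.093274.
d = 0.527346 + 0.093274 = 0.620620.

0.621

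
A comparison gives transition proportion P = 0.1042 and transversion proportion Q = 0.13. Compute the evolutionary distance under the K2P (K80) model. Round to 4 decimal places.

0.2818

Under the Kimura two-parameter model, d = −½ ln(1 − 2P − Q) − ¼ ln(1 − 2Q).
1 − 2P − Q = 0.6616, giving −½ ln(0.6616) = 0.206547.
1 − 2Q = 0.74, giving −¼ ln(0.74) = 0.075276.
d = 0.206547 + 0.075276 = 0.281823.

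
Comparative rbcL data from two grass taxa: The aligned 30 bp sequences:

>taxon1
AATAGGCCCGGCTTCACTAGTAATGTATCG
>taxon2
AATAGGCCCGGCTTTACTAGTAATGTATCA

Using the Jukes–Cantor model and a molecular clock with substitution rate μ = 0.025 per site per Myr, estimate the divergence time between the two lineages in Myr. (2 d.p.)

The sequences differ at 2 of 30 sites (15, 30), so p = 2/30 ≈ 0.066667.
d = −(3/4) ln(1 − 4p/3) = −0.75 ln(1 − 0.088889) = −0.75 ln(0.911111)
  = −0.75 × (-0.093091) = 0.069818 substitutions/site.
Under a molecular clock d = 2μt, so t = d/(2μ) = 0.069818 / (2 × 0.025) = 1.40 Myr.

1.40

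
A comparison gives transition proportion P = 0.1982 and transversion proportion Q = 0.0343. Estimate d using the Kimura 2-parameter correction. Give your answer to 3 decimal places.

Under the Kimura two-parameter model, d = −½ ln(1 − 2P − Q) − ¼ ln(1 − 2Q).
1 − 2P − Q = 0.5693, giving −½ ln(0.5693) = 0.281674.
1 − 2Q = 0.9314, giving −¼ ln(0.9314) = 0.017767.
d = 0.281674 + 0.017767 = 0.299441.

0.299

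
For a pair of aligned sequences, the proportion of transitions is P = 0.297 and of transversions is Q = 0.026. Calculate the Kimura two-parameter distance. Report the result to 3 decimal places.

Under the Kimura two-parameter model, d = −½ ln(1 − 2P − Q) − ¼ ln(1 − 2Q).
1 − 2P − Q = 0.38, giving −½ ln(0.38) = 0.483792.
1 − 2Q = 0.948, giving −¼ ln(0.948) = 0.013350.
d = 0.483792 + 0.013350 = 0.497142.

0.497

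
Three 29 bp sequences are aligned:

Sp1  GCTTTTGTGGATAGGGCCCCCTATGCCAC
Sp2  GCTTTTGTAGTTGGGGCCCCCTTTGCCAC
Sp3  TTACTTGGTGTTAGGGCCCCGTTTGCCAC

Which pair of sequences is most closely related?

Sp1–Sp2: 4/29 differ, p = 0.138, d = 0.152.
Sp1–Sp3: 9/29 differ, p = 0.310, d = 0.401.
Sp2–Sp3: 8/29 differ, p = 0.276, d = 0.344.
The smallest distance is between Sp1 and Sp2.

Sp1 and Sp2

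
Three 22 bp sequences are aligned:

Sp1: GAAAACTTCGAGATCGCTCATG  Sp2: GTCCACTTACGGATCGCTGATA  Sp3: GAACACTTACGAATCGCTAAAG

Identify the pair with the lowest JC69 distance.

Sp2 and Sp3

Sp1–Sp2: 8/22 differ, p = 0.364, d = 0.497.
Sp1–Sp3: 7/22 differ, p = 0.318, d = 0.414.
Sp2–Sp3: 6/22 differ, p = 0.273, d = 0.339.
The smallest distance is between Sp2 and Sp3.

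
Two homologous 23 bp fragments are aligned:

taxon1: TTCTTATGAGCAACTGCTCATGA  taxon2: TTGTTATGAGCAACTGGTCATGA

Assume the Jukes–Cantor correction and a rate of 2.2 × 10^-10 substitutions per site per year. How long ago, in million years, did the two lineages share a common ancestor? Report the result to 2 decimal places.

210.06

The sequences differ at 2 of 23 sites (3, 17), so p = 2/23 ≈ 0.086957.
d = −(3/4) ln(1 − 4p/3) = −0.75 ln(1 − 0.115943) = −0.75 ln(0.884057)
  = −0.75 × (-0.123234) = 0.092426 substitutions/site.
Under a molecular clock d = 2μt, so t = d/(2μ) = 0.092426 / (2 × 2.2 × 10^-10) = 210.06 million years.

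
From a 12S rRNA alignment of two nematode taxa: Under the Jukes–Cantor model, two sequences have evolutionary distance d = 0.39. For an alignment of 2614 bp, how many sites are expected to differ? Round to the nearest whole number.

Invert JC69: p = (3/4)(1 − e^(−4d/3)) = 0.75 × (1 − e^(-0.52)) = 0.75 × (1 − 0.594521) = 0.304109.
Expected differing sites = pL ≈ 0.304109 × 2614 = 794.940926 ≈ 795.

795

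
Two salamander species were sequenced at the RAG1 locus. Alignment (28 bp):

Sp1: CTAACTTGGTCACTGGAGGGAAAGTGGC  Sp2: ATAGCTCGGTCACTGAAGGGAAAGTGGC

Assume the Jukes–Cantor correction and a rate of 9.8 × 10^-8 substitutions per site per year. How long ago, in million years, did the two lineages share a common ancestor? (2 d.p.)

0.81

The sequences differ at 4 of 28 sites (1, 4, 7, 16), so p = 4/28 ≈ 0.142857.
d = −(3/4) ln(1 − 4p/3) = −0.75 ln(1 − 0.190476) = −0.75 ln(0.809524)
  = −0.75 × (-0.211309) = 0.158482 substitutions/site.
Under a molecular clock d = 2μt, so t = d/(2μ) = 0.158482 / (2 × 9.8 × 10^-8) = 0.81 million years.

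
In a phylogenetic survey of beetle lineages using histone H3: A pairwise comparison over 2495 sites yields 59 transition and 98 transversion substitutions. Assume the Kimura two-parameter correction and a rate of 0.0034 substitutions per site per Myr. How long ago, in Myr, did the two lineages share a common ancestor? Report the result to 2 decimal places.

P = 59/2495 ≈ 0.023647 and Q = 98/2495 ≈ 0.039279.
Under the Kimura two-parameter model, d = −½ ln(1 − 2P − Q) − ¼ ln(1 − 2Q).
1 − 2P − Q = 0.913427, giving −½ ln(0.913427) = 0.045276.
1 − 2Q = 0.921442, giving −¼ ln(0.921442) = 0.020454.
d = 0.045276 + 0.020454 = 0.065730.
Under a molecular clock d = 2μt, so t = d/(2μ) = 0.065730 / (2 × 0.0034) = 9.67 Myr.

9.67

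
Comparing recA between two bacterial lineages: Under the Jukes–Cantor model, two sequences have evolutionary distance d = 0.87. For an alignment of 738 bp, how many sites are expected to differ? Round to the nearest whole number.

Invert JC69: p = (3/4)(1 − e^(−4d/3)) = 0.75 × (1 − e^(-1.16)) = 0.75 × (1 − 0.313486) = 0.514886.
Expected differing sites = pL ≈ 0.514886 × 738 = 379.985868 ≈ 380.

380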